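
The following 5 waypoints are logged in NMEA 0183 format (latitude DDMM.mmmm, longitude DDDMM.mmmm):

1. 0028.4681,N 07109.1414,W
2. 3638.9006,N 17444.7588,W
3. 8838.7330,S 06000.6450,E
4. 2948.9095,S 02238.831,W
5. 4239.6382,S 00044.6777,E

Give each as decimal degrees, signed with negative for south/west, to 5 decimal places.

1. 0.47447, -71.15236
2. 36.64834, -174.74598
3. -88.64555, 60.01075
4. -29.81516, -22.64718
5. -42.66064, 0.74463

Point 1:
  Latitude: degrees = first 2 digits = 0, minutes = 28.4681; 0 + 28.4681/60 = 0.474468
  N → positive
  λ: degrees = first 3 digits = 71, minutes = 9.1414; 71 + 9.1414/60 = 71.152357
  W → negative
Point 2:
  φ: split at 2 digits → 36° and 38.9006′; 36 + 38.9006/60 = 36.648343
  N ⇒ keep positive
  Lon: degrees = first 3 digits = 174, minutes = 44.7588; 174 + 44.7588/60 = 174.745980
  W → negative
Point 3:
  Lat: split at 2 digits → 88° and 38.733′; 88 + 38.733/60 = 88.645550
  S ⇒ negate
  λ: degrees = first 3 digits = 60, minutes = 0.645; 60 + 0.645/60 = 60.010750
  E → positive
Point 4:
  φ: split at 2 digits → 29° and 48.9095′; 29 + 48.9095/60 = 29.815158
  hemisphere S, so the sign is −
  λ: split at 3 digits → 022° and 38.831′; 22 + 38.831/60 = 22.647183
  hemisphere W, so the sign is −
Point 5:
  Latitude: degrees = first 2 digits = 42, minutes = 39.6382; 42 + 39.6382/60 = 42.660637
  S → negative
  Lon: split at 3 digits → 000° and 44.6777′; 0 + 44.6777/60 = 0.744628
  E → positive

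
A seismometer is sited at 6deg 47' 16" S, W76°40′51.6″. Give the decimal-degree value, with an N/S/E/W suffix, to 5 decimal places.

φ: 6° + 47/60 + 16/3600 = 6 + 0.783333 + 0.004444 = 6.787778
λ: 40′ + 51.6″ = 40.86000′; 76 + 40.86000/60 = 76.681000

6.78778° S, 76.68100° W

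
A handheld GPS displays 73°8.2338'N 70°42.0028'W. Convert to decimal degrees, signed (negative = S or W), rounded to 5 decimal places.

Latitude: 8.2338′ = 0.137230°; total 73.137230
N → positive
λ: 42.0028′ = 0.700047°; total 70.700047
W → negative

73.13723, -70.70005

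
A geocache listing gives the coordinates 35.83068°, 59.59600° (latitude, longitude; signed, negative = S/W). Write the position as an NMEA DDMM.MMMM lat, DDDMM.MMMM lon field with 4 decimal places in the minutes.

φ: fractional part 0.830680 → 49.840800 minutes
Lon: minutes = (59.596000 − 59) × 60 = 35.760000

3549.8408,N / 05935.7600,E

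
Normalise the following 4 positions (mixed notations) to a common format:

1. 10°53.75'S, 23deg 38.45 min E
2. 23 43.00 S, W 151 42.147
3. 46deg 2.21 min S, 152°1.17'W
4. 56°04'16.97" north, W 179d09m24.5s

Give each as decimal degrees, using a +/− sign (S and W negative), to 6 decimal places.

1. -10.895833, 23.640833
2. -23.716667, -151.702450
3. -46.036833, -152.019500
4. 56.071381, -179.156806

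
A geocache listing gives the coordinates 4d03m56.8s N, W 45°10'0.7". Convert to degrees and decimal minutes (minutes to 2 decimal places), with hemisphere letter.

Latitude: 3 + 56.8/60 = 3.9467′
Longitude: 10 + 0.7/60 = 10.0117′

4° 3.95′ N, 45° 10.01′ W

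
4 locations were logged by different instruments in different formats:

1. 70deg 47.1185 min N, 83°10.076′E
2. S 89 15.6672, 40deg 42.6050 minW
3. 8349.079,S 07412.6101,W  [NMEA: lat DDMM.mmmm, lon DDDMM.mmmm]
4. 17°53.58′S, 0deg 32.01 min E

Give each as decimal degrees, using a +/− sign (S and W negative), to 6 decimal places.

1. 70.785308, 83.167933
2. -89.261120, -40.710083
3. -83.817983, -74.210168
4. -17.893000, 0.533500

Point 1:
  Lat: 47.1185′ = 0.785308°; total 70.7853083
  N → positive
  Lon: 10.076′ = 0.167933°; total 83.1679333
  E → positive
Point 2:
  Latitude: 89 + 15.6672/60 = 89.2611200
  S → negative
  λ: 40 + 42.605/60 = 40.7100833
  hemisphere W, so the sign is −
Point 3:
  Lat: split at 2 digits → 83° and 49.079′; 83 + 49.079/60 = 83.8179833
  hemisphere S, so the sign is −
  λ: degrees = first 3 digits = 74, minutes = 12.6101; 74 + 12.6101/60 = 74.2101683
  W → negative
Point 4:
  φ: 17 + 53.58/60 = 17.8930000
  S ⇒ negate
  λ: 0 + 32.01/60 = 0.5335000
  E ⇒ keep positive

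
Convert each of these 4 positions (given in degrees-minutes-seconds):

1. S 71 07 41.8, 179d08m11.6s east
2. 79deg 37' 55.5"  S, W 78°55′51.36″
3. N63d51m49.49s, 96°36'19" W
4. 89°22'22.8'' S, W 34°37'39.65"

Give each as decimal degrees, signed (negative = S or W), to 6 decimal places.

1. -71.128278, 179.136556
2. -79.632083, -78.930933
3. 63.863747, -96.605278
4. -89.373000, -34.627681

Point 1:
  Lat: 7′ + 41.8″ = 7.69667′; 71 + 7.69667/60 = 71.1282778
  S ⇒ negate
  λ: 179° + 8/60 + 11.6/3600 = 179 + 0.133333 + 0.003222 = 179.1365556
  E ⇒ keep positive
Point 2:
  φ: 79 + 37/60 + 55.5/3600 = 79.6320833
  S ⇒ negate
  Longitude: 78° + 55/60 + 51.36/3600 = 78 + 0.916667 + 0.014267 = 78.9309333
  W ⇒ negate
Point 3:
  φ: 63° + 51/60 + 49.49/3600 = 63 + 0.850000 + 0.013747 = 63.8637472
  N → positive
  Longitude: 36′ + 19″ = 36.31667′; 96 + 36.31667/60 = 96.6052778
  W ⇒ negate
Point 4:
  Lat: 89 + 22/60 + 22.8/3600 = 89.3730000
  hemisphere S, so the sign is −
  Lon: 34° + 37/60 + 39.65/3600 = 34 + 0.616667 + 0.011014 = 34.6276806
  W → negative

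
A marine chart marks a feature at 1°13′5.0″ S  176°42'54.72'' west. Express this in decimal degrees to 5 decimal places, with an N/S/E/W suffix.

Lat: 13′ + 5″ = 13.08333′; 1 + 13.08333/60 = 1.218056
λ: 176 + 42/60 + 54.72/3600 = 176.715200

1.21806° S, 176.71520° W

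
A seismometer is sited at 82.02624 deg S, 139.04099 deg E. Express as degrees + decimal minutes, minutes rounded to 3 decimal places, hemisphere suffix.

82° 1.574′ S, 139° 2.459′ E

Latitude: 82° + 0.026240 × 60 = 82° 1.57440′
λ: fractional part 0.040990 → 2.45940 minutes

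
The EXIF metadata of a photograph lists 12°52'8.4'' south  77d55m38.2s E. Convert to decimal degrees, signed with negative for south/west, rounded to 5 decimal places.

-12.86900, 77.92728

Lat: 12° + 52/60 + 8.4/3600 = 12 + 0.866667 + 0.002333 = 12.869000
S ⇒ negate
λ: 77 + 55/60 + 38.2/3600 = 77.927278
E → positive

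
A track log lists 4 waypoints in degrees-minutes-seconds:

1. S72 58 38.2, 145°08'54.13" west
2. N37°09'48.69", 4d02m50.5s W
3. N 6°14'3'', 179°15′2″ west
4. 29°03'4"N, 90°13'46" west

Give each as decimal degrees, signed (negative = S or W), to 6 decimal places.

1. -72.977278, -145.148369
2. 37.163525, -4.047361
3. 6.234167, -179.250556
4. 29.051111, -90.229444

Point 1:
  Latitude: 72° + 58/60 + 38.2/3600 = 72 + 0.966667 + 0.010611 = 72.9772778
  hemisphere S, so the sign is −
  Lon: 8′ + 54.13″ = 8.90217′; 145 + 8.90217/60 = 145.1483694
  hemisphere W, so the sign is −
Point 2:
  φ: 9′ + 48.69″ = 9.81150′; 37 + 9.81150/60 = 37.1635250
  N → positive
  λ: 2′ + 50.5″ = 2.84167′; 4 + 2.84167/60 = 4.0473611
  W ⇒ negate
Point 3:
  φ: 6° + 14/60 + 3/3600 = 6 + 0.233333 + 0.000833 = 6.2341667
  N ⇒ keep positive
  Lon: 15′ + 2″ = 15.03333′; 179 + 15.03333/60 = 179.2505556
  hemisphere W, so the sign is −
Point 4:
  Lat: 3′ + 4″ = 3.06667′; 29 + 3.06667/60 = 29.0511111
  N → positive
  Lon: 90° + 13/60 + 46/3600 = 90 + 0.216667 + 0.012778 = 90.2294444
  hemisphere W, so the sign is −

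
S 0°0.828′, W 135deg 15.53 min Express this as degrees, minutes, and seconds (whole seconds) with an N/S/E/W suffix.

0°00′50″ S, 135°15′32″ W

φ: fractional minutes 0.82800 × 60 = 49.68″
λ: 15.53000′ → 15′ and 0.53000 × 60 = 31.80″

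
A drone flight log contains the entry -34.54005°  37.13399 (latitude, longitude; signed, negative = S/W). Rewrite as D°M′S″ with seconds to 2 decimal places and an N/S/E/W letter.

Latitude is negative → S; |value| = 34.540050
Latitude: 0.540050° → 32.40300′; 0.40300 × 60 = 24.1800″
Longitude: whole degrees 37; 8.03940′ → 8′ and 2.3640″

34°32′24.18″ S, 37°08′2.36″ E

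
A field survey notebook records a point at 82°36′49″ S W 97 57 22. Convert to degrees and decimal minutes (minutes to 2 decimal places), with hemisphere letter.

φ: seconds/60 = 0.81667; minutes = 36 + 0.81667 = 36.8167
Longitude: seconds/60 = 0.36667; minutes = 57 + 0.36667 = 57.3667

82° 36.82′ S, 97° 57.37′ W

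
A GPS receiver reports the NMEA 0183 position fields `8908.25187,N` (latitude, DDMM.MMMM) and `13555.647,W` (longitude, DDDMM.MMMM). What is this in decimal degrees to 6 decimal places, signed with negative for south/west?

89.137531, -135.927450

Latitude: split at 2 digits → 89° and 8.25187′; 89 + 8.25187/60 = 89.1375312
N ⇒ keep positive
Longitude: split at 3 digits → 135° and 55.647′; 135 + 55.647/60 = 135.9274500
W ⇒ negate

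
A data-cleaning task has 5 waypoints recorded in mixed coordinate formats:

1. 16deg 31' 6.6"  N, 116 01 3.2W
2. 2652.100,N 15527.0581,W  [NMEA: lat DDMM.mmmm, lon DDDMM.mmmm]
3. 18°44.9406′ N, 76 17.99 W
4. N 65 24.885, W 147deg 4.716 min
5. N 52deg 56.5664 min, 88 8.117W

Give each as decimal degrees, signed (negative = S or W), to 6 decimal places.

Point 1:
  φ: 16 + 31/60 + 6.6/3600 = 16.5185000
  N ⇒ keep positive
  λ: 1′ + 3.2″ = 1.05333′; 116 + 1.05333/60 = 116.0175556
  hemisphere W, so the sign is −
Point 2:
  φ: split at 2 digits → 26° and 52.1′; 26 + 52.1/60 = 26.8683333
  N ⇒ keep positive
  Lon: degrees = first 3 digits = 155, minutes = 27.0581; 155 + 27.0581/60 = 155.4509683
  W → negative
Point 3:
  Latitude: 18 + 44.9406/60 = 18.7490100
  N → positive
  Longitude: 76 + 17.99/60 = 76.2998333
  hemisphere W, so the sign is −
Point 4:
  Lat: 24.885′ = 0.414750°; total 65.4147500
  N → positive
  Lon: 147 + 4.716/60 = 147.0786000
  hemisphere W, so the sign is −
Point 5:
  φ: 52 + 56.5664/60 = 52.9427733
  N ⇒ keep positive
  λ: 88 + 8.117/60 = 88.1352833
  hemisphere W, so the sign is −

1. 16.518500, -116.017556
2. 26.868333, -155.450968
3. 18.749010, -76.299833
4. 65.414750, -147.078600
5. 52.942773, -88.135283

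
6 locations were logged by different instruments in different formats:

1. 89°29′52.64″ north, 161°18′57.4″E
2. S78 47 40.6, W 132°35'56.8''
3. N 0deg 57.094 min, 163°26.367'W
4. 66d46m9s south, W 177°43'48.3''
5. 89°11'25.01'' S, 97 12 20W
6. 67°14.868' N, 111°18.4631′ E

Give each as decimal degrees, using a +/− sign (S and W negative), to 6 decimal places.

1. 89.497956, 161.315944
2. -78.794611, -132.599111
3. 0.951567, -163.439450
4. -66.769167, -177.730083
5. -89.190281, -97.205556
6. 67.247800, 111.307718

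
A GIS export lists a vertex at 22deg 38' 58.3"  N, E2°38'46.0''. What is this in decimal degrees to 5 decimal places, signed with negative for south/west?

φ: 22° + 38/60 + 58.3/3600 = 22 + 0.633333 + 0.016194 = 22.649528
N ⇒ keep positive
λ: 38′ + 46″ = 38.76667′; 2 + 38.76667/60 = 2.646111
E → positive

22.64953, 2.64611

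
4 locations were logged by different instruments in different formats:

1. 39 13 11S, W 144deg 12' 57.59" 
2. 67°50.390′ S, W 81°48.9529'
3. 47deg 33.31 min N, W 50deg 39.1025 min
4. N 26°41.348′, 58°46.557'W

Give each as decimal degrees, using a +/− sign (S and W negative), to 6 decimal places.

1. -39.219722, -144.215997
2. -67.839833, -81.815882
3. 47.555167, -50.651708
4. 26.689133, -58.775950

Point 1:
  φ: 13′ + 11″ = 13.18333′; 39 + 13.18333/60 = 39.2197222
  hemisphere S, so the sign is −
  Longitude: 12′ + 57.59″ = 12.95983′; 144 + 12.95983/60 = 144.2159972
  hemisphere W, so the sign is −
Point 2:
  Lat: 67 + 50.39/60 = 67.8398333
  S → negative
  Longitude: 48.9529′ = 0.815882°; total 81.8158817
  W ⇒ negate
Point 3:
  Lat: 33.31′ = 0.555167°; total 47.5551667
  N → positive
  λ: 39.1025′ = 0.651708°; total 50.6517083
  W → negative
Point 4:
  Latitude: 26 + 41.348/60 = 26.6891333
  N ⇒ keep positive
  λ: 58 + 46.557/60 = 58.7759500
  W ⇒ negate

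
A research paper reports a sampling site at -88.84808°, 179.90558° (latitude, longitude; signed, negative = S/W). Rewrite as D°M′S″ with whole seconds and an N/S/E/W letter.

Latitude is negative → S; |value| = 88.848080
Latitude: 0.848080° → 50.88480′; 0.88480 × 60 = 53.09″
λ: 0.905580 × 60 = 54.33480′ → 54′, remainder × 60 = 20.09″

88°50′53″ S, 179°54′20″ E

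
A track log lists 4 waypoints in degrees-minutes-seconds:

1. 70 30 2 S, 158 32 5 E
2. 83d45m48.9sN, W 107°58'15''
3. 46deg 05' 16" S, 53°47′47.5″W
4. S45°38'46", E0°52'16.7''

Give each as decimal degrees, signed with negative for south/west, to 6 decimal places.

Point 1:
  φ: 70° + 30/60 + 2/3600 = 70 + 0.500000 + 0.000556 = 70.5005556
  S ⇒ negate
  Lon: 158° + 32/60 + 5/3600 = 158 + 0.533333 + 0.001389 = 158.5347222
  E ⇒ keep positive
Point 2:
  φ: 83° + 45/60 + 48.9/3600 = 83 + 0.750000 + 0.013583 = 83.7635833
  N ⇒ keep positive
  Lon: 107 + 58/60 + 15/3600 = 107.9708333
  W → negative
Point 3:
  Lat: 5′ + 16″ = 5.26667′; 46 + 5.26667/60 = 46.0877778
  S → negative
  Longitude: 53° + 47/60 + 47.5/3600 = 53 + 0.783333 + 0.013194 = 53.7965278
  W → negative
Point 4:
  Latitude: 45 + 38/60 + 46/3600 = 45.6461111
  S → negative
  Longitude: 0 + 52/60 + 16.7/3600 = 0.8713056
  E → positive

1. -70.500556, 158.534722
2. 83.763583, -107.970833
3. -46.087778, -53.796528
4. -45.646111, 0.871306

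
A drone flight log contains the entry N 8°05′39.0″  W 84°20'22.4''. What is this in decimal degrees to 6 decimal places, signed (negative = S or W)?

Lat: 5′ + 39″ = 5.65000′; 8 + 5.65000/60 = 8.0941667
N ⇒ keep positive
Longitude: 20′ + 22.4″ = 20.37333′; 84 + 20.37333/60 = 84.3395556
W → negative

8.094167, -84.339556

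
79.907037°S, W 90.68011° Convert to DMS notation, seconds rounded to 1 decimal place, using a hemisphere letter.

79°54′25.3″ S, 90°40′48.4″ W

Latitude: whole degrees 79; 54.42222′ → 54′ and 25.333″
λ: whole degrees 90; 40.80660′ → 40′ and 48.396″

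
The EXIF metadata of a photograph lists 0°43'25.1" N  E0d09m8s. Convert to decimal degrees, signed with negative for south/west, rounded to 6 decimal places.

0.723639, 0.152222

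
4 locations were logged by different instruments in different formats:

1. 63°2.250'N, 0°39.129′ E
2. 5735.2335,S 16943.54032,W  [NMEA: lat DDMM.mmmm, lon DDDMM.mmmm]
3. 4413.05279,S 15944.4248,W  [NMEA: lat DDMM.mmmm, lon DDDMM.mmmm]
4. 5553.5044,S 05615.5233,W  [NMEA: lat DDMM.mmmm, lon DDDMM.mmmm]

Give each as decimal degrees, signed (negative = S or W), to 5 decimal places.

Point 1:
  Lat: 2.25′ = 0.037500°; total 63.037500
  N → positive
  λ: 0 + 39.129/60 = 0.652150
  E → positive
Point 2:
  Lat: degrees = first 2 digits = 57, minutes = 35.2335; 57 + 35.2335/60 = 57.587225
  S → negative
  λ: degrees = first 3 digits = 169, minutes = 43.54032; 169 + 43.54032/60 = 169.725672
  W → negative
Point 3:
  φ: degrees = first 2 digits = 44, minutes = 13.05279; 44 + 13.05279/60 = 44.217547
  hemisphere S, so the sign is −
  Lon: split at 3 digits → 159° and 44.4248′; 159 + 44.4248/60 = 159.740413
  W ⇒ negate
Point 4:
  Latitude: degrees = first 2 digits = 55, minutes = 53.5044; 55 + 53.5044/60 = 55.891740
  S ⇒ negate
  λ: degrees = first 3 digits = 56, minutes = 15.5233; 56 + 15.5233/60 = 56.258722
  W ⇒ negate

1. 63.03750, 0.65215
2. -57.58723, -169.72567
3. -44.21755, -159.74041
4. -55.89174, -56.25872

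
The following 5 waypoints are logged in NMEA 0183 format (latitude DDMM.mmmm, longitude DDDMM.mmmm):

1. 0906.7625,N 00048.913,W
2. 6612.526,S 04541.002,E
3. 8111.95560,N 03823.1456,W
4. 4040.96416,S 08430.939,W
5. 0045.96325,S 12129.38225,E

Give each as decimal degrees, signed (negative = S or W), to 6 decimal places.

Point 1:
  Latitude: split at 2 digits → 09° and 6.7625′; 9 + 6.7625/60 = 9.1127083
  N ⇒ keep positive
  λ: split at 3 digits → 000° and 48.913′; 0 + 48.913/60 = 0.8152167
  W ⇒ negate
Point 2:
  Lat: degrees = first 2 digits = 66, minutes = 12.526; 66 + 12.526/60 = 66.2087667
  S ⇒ negate
  λ: degrees = first 3 digits = 45, minutes = 41.002; 45 + 41.002/60 = 45.6833667
  E ⇒ keep positive
Point 3:
  Lat: degrees = first 2 digits = 81, minutes = 11.9556; 81 + 11.9556/60 = 81.1992600
  N ⇒ keep positive
  Longitude: degrees = first 3 digits = 38, minutes = 23.1456; 38 + 23.1456/60 = 38.3857600
  hemisphere W, so the sign is −
Point 4:
  φ: split at 2 digits → 40° and 40.96416′; 40 + 40.96416/60 = 40.6827360
  hemisphere S, so the sign is −
  Longitude: split at 3 digits → 084° and 30.939′; 84 + 30.939/60 = 84.5156500
  hemisphere W, so the sign is −
Point 5:
  Lat: split at 2 digits → 00° and 45.96325′; 0 + 45.96325/60 = 0.7660542
  S ⇒ negate
  Lon: degrees = first 3 digits = 121, minutes = 29.38225; 121 + 29.38225/60 = 121.4897042
  E ⇒ keep positive

1. 9.112708, -0.815217
2. -66.208767, 45.683367
3. 81.199260, -38.385760
4. -40.682736, -84.515650
5. -0.766054, 121.489704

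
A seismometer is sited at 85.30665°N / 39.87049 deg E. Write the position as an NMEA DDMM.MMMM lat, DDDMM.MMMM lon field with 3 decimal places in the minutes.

8518.399,N / 03952.229,E

Latitude: fractional part 0.306650 → 18.39900 minutes
Lon: 39° + 0.870490 × 60 = 39° 52.22940′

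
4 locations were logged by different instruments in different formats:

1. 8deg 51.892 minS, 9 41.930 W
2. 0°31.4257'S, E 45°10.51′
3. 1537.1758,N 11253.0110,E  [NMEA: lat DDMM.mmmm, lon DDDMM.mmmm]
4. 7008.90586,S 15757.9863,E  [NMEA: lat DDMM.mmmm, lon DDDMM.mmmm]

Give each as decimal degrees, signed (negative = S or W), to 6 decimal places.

1. -8.864867, -9.698833
2. -0.523762, 45.175167
3. 15.619597, 112.883517
4. -70.148431, 157.966438

Point 1:
  Latitude: 51.892′ = 0.864867°; total 8.8648667
  S → negative
  Longitude: 41.93′ = 0.698833°; total 9.6988333
  W ⇒ negate
Point 2:
  Latitude: 0 + 31.4257/60 = 0.5237617
  hemisphere S, so the sign is −
  λ: 10.51′ = 0.175167°; total 45.1751667
  E → positive
Point 3:
  φ: split at 2 digits → 15° and 37.1758′; 15 + 37.1758/60 = 15.6195967
  N → positive
  Lon: split at 3 digits → 112° and 53.011′; 112 + 53.011/60 = 112.8835167
  E ⇒ keep positive
Point 4:
  Lat: degrees = first 2 digits = 70, minutes = 8.90586; 70 + 8.90586/60 = 70.1484310
  S ⇒ negate
  Longitude: degrees = first 3 digits = 157, minutes = 57.9863; 157 + 57.9863/60 = 157.9664383
  E ⇒ keep positive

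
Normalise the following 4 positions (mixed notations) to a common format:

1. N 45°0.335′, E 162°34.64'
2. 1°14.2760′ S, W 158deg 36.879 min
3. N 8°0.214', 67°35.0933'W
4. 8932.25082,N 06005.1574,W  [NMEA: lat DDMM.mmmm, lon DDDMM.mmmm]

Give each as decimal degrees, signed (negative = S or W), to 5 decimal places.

1. 45.00558, 162.57733
2. -1.23793, -158.61465
3. 8.00357, -67.58489
4. 89.53751, -60.08596

Point 1:
  Lat: 45 + 0.335/60 = 45.005583
  N → positive
  λ: 34.64′ = 0.577333°; total 162.577333
  E ⇒ keep positive
Point 2:
  Latitude: 1 + 14.276/60 = 1.237933
  S → negative
  Lon: 36.879′ = 0.614650°; total 158.614650
  hemisphere W, so the sign is −
Point 3:
  Lat: 0.214′ = 0.003567°; total 8.003567
  N ⇒ keep positive
  Longitude: 67 + 35.0933/60 = 67.584888
  hemisphere W, so the sign is −
Point 4:
  Lat: split at 2 digits → 89° and 32.25082′; 89 + 32.25082/60 = 89.537514
  N → positive
  Longitude: degrees = first 3 digits = 60, minutes = 5.1574; 60 + 5.1574/60 = 60.085957
  W → negative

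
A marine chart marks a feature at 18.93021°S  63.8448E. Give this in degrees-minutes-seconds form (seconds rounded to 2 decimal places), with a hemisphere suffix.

Lat: whole degrees 18; 55.81260′ → 55′ and 48.7560″
λ: 0.844800° → 50.68800′; 0.68800 × 60 = 41.2800″

18°55′48.76″ S, 63°50′41.28″ E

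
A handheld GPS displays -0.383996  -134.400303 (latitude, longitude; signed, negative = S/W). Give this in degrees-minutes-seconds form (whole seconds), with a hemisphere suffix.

Latitude is negative → S; |value| = 0.383996
Latitude: whole degrees 0; 23.03976′ → 23′ and 2.39″
Longitude is negative → W; |value| = 134.400303
Lon: whole degrees 134; 24.01818′ → 24′ and 1.09″

0°23′2″ S, 134°24′1″ W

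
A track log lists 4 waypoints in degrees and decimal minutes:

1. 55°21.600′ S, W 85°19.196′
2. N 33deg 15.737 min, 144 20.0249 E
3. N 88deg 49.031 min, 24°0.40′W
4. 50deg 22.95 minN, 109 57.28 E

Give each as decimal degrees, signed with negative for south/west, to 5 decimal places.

1. -55.36000, -85.31993
2. 33.26228, 144.33375
3. 88.81718, -24.00667
4. 50.38250, 109.95467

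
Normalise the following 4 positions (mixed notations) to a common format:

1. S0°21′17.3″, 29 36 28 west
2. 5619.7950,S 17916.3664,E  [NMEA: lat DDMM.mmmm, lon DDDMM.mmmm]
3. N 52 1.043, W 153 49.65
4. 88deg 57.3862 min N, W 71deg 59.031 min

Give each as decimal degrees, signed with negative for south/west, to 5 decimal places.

Point 1:
  Latitude: 0° + 21/60 + 17.3/3600 = 0 + 0.350000 + 0.004806 = 0.354806
  hemisphere S, so the sign is −
  Lon: 36′ + 28″ = 36.46667′; 29 + 36.46667/60 = 29.607778
  W ⇒ negate
Point 2:
  φ: split at 2 digits → 56° and 19.795′; 56 + 19.795/60 = 56.329917
  S ⇒ negate
  λ: degrees = first 3 digits = 179, minutes = 16.3664; 179 + 16.3664/60 = 179.272773
  E ⇒ keep positive
Point 3:
  φ: 52 + 1.043/60 = 52.017383
  N → positive
  Longitude: 49.65′ = 0.827500°; total 153.827500
  hemisphere W, so the sign is −
Point 4:
  Latitude: 88 + 57.3862/60 = 88.956437
  N → positive
  Longitude: 71 + 59.031/60 = 71.983850
  W ⇒ negate

1. -0.35481, -29.60778
2. -56.32992, 179.27277
3. 52.01738, -153.82750
4. 88.95644, -71.98385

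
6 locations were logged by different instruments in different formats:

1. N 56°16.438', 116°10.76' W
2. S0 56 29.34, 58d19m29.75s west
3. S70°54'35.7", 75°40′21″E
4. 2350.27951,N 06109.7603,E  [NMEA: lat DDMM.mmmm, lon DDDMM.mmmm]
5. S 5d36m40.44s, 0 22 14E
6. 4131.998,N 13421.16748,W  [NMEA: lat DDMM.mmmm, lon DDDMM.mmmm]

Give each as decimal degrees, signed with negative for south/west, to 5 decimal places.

Point 1:
  Latitude: 56 + 16.438/60 = 56.273967
  N → positive
  Lon: 10.76′ = 0.179333°; total 116.179333
  W → negative
Point 2:
  φ: 0° + 56/60 + 29.34/3600 = 0 + 0.933333 + 0.008150 = 0.941483
  S ⇒ negate
  Longitude: 19′ + 29.75″ = 19.49583′; 58 + 19.49583/60 = 58.324931
  W → negative
Point 3:
  Lat: 54′ + 35.7″ = 54.59500′; 70 + 54.59500/60 = 70.909917
  hemisphere S, so the sign is −
  λ: 75° + 40/60 + 21/3600 = 75 + 0.666667 + 0.005833 = 75.672500
  E ⇒ keep positive
Point 4:
  φ: degrees = first 2 digits = 23, minutes = 50.27951; 23 + 50.27951/60 = 23.837992
  N ⇒ keep positive
  Lon: split at 3 digits → 061° and 9.7603′; 61 + 9.7603/60 = 61.162672
  E ⇒ keep positive
Point 5:
  Latitude: 36′ + 40.44″ = 36.67400′; 5 + 36.67400/60 = 5.611233
  S → negative
  λ: 0° + 22/60 + 14/3600 = 0 + 0.366667 + 0.003889 = 0.370556
  E ⇒ keep positive
Point 6:
  Lat: degrees = first 2 digits = 41, minutes = 31.998; 41 + 31.998/60 = 41.533300
  N ⇒ keep positive
  Longitude: split at 3 digits → 134° and 21.16748′; 134 + 21.16748/60 = 134.352791
  hemisphere W, so the sign is −

1. 56.27397, -116.17933
2. -0.94148, -58.32493
3. -70.90992, 75.67250
4. 23.83799, 61.16267
5. -5.61123, 0.37056
6. 41.53330, -134.35279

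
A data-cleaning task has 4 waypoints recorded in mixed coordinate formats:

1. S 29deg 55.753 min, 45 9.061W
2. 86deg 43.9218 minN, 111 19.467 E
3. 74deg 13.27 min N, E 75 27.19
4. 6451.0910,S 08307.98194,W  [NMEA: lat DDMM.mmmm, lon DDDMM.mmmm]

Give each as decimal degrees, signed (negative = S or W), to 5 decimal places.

Point 1:
  Lat: 29 + 55.753/60 = 29.929217
  S → negative
  Longitude: 9.061′ = 0.151017°; total 45.151017
  W ⇒ negate
Point 2:
  Latitude: 86 + 43.9218/60 = 86.732030
  N → positive
  Lon: 19.467′ = 0.324450°; total 111.324450
  E → positive
Point 3:
  Lat: 74 + 13.27/60 = 74.221167
  N → positive
  λ: 27.19′ = 0.453167°; total 75.453167
  E → positive
Point 4:
  φ: degrees = first 2 digits = 64, minutes = 51.091; 64 + 51.091/60 = 64.851517
  hemisphere S, so the sign is −
  λ: split at 3 digits → 083° and 7.98194′; 83 + 7.98194/60 = 83.133032
  W ⇒ negate

1. -29.92922, -45.15102
2. 86.73203, 111.32445
3. 74.22117, 75.45317
4. -64.85152, -83.13303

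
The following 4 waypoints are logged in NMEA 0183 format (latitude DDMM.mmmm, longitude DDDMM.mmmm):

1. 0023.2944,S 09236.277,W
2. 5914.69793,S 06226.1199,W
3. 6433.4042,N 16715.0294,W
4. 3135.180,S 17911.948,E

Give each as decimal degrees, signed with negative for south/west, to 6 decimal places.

Point 1:
  Lat: degrees = first 2 digits = 0, minutes = 23.2944; 0 + 23.2944/60 = 0.3882400
  S → negative
  λ: split at 3 digits → 092° and 36.277′; 92 + 36.277/60 = 92.6046167
  W → negative
Point 2:
  Lat: degrees = first 2 digits = 59, minutes = 14.69793; 59 + 14.69793/60 = 59.2449655
  S ⇒ negate
  Lon: split at 3 digits → 062° and 26.1199′; 62 + 26.1199/60 = 62.4353317
  W ⇒ negate
Point 3:
  Latitude: split at 2 digits → 64° and 33.4042′; 64 + 33.4042/60 = 64.5567367
  N ⇒ keep positive
  λ: split at 3 digits → 167° and 15.0294′; 167 + 15.0294/60 = 167.2504900
  W ⇒ negate
Point 4:
  φ: split at 2 digits → 31° and 35.18′; 31 + 35.18/60 = 31.5863333
  S → negative
  λ: split at 3 digits → 179° and 11.948′; 179 + 11.948/60 = 179.1991333
  E → positive

1. -0.388240, -92.604617
2. -59.244966, -62.435332
3. 64.556737, -167.250490
4. -31.586333, 179.199133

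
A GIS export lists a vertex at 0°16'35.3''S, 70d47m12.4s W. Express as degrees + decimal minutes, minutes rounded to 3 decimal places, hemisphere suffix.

Lat: 16 + 35.3/60 = 16.58833′
Lon: 47 + 12.4/60 = 47.20667′

0° 16.588′ S, 70° 47.207′ W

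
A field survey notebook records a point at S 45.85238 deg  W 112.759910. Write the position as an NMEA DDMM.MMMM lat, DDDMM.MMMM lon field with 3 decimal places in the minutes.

4551.143,S / 11245.595,W

Lat: minutes = (45.852380 − 45) × 60 = 51.14280
Longitude: minutes = (112.759910 − 112) × 60 = 45.59460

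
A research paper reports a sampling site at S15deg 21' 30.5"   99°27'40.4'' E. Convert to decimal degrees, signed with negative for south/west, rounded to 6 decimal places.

Lat: 15° + 21/60 + 30.5/3600 = 15 + 0.350000 + 0.008472 = 15.3584722
hemisphere S, so the sign is −
Longitude: 99 + 27/60 + 40.4/3600 = 99.4612222
E → positive

-15.358472, 99.461222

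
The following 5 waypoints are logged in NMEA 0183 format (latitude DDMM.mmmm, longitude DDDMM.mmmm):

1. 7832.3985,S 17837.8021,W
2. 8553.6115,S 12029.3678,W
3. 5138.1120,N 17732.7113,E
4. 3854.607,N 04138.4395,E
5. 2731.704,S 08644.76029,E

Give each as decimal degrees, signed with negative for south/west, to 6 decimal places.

1. -78.539975, -178.630035
2. -85.893525, -120.489463
3. 51.635200, 177.545188
4. 38.910117, 41.640658
5. -27.528400, 86.746005

Point 1:
  Latitude: split at 2 digits → 78° and 32.3985′; 78 + 32.3985/60 = 78.5399750
  hemisphere S, so the sign is −
  Longitude: degrees = first 3 digits = 178, minutes = 37.8021; 178 + 37.8021/60 = 178.6300350
  W → negative
Point 2:
  φ: split at 2 digits → 85° and 53.6115′; 85 + 53.6115/60 = 85.8935250
  S → negative
  Lon: degrees = first 3 digits = 120, minutes = 29.3678; 120 + 29.3678/60 = 120.4894633
  W ⇒ negate
Point 3:
  Latitude: split at 2 digits → 51° and 38.112′; 51 + 38.112/60 = 51.6352000
  N → positive
  Lon: degrees = first 3 digits = 177, minutes = 32.7113; 177 + 32.7113/60 = 177.5451883
  E ⇒ keep positive
Point 4:
  Latitude: degrees = first 2 digits = 38, minutes = 54.607; 38 + 54.607/60 = 38.9101167
  N ⇒ keep positive
  Lon: degrees = first 3 digits = 41, minutes = 38.4395; 41 + 38.4395/60 = 41.6406583
  E → positive
Point 5:
  φ: split at 2 digits → 27° and 31.704′; 27 + 31.704/60 = 27.5284000
  hemisphere S, so the sign is −
  Lon: degrees = first 3 digits = 86, minutes = 44.76029; 86 + 44.76029/60 = 86.7460048
  E ⇒ keep positive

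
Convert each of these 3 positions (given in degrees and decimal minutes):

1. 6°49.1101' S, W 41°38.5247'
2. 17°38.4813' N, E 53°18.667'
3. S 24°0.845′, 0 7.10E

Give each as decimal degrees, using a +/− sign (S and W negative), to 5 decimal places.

1. -6.81850, -41.64208
2. 17.64136, 53.31112
3. -24.01408, 0.11833

Point 1:
  Lat: 49.1101′ = 0.818502°; total 6.818502
  hemisphere S, so the sign is −
  Longitude: 41 + 38.5247/60 = 41.642078
  hemisphere W, so the sign is −
Point 2:
  Lat: 38.4813′ = 0.641355°; total 17.641355
  N ⇒ keep positive
  Lon: 53 + 18.667/60 = 53.311117
  E ⇒ keep positive
Point 3:
  Latitude: 0.845′ = 0.014083°; total 24.014083
  hemisphere S, so the sign is −
  Lon: 7.1′ = 0.118333°; total 0.118333
  E ⇒ keep positive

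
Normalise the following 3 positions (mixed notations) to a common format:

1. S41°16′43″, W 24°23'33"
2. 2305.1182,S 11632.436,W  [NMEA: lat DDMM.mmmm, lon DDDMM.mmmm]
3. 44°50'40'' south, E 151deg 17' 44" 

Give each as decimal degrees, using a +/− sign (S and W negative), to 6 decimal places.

Point 1:
  Lat: 41° + 16/60 + 43/3600 = 41 + 0.266667 + 0.011944 = 41.2786111
  S → negative
  Longitude: 24 + 23/60 + 33/3600 = 24.3925000
  hemisphere W, so the sign is −
Point 2:
  φ: split at 2 digits → 23° and 5.1182′; 23 + 5.1182/60 = 23.0853033
  S → negative
  Lon: split at 3 digits → 116° and 32.436′; 116 + 32.436/60 = 116.5406000
  W ⇒ negate
Point 3:
  Lat: 44° + 50/60 + 40/3600 = 44 + 0.833333 + 0.011111 = 44.8444444
  hemisphere S, so the sign is −
  Lon: 17′ + 44″ = 17.73333′; 151 + 17.73333/60 = 151.2955556
  E ⇒ keep positive

1. -41.278611, -24.392500
2. -23.085303, -116.540600
3. -44.844444, 151.295556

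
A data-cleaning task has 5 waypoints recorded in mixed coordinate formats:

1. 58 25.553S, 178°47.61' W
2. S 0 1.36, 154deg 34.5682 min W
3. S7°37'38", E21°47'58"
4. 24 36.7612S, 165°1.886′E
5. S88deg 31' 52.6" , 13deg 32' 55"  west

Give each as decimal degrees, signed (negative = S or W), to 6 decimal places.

1. -58.425883, -178.793500
2. -0.022667, -154.576137
3. -7.627222, 21.799444
4. -24.612687, 165.031433
5. -88.531278, -13.548611

Point 1:
  φ: 25.553′ = 0.425883°; total 58.4258833
  S ⇒ negate
  Lon: 178 + 47.61/60 = 178.7935000
  W ⇒ negate
Point 2:
  Lat: 0 + 1.36/60 = 0.0226667
  S → negative
  Longitude: 154 + 34.5682/60 = 154.5761367
  hemisphere W, so the sign is −
Point 3:
  Latitude: 7 + 37/60 + 38/3600 = 7.6272222
  S ⇒ negate
  Longitude: 21 + 47/60 + 58/3600 = 21.7994444
  E ⇒ keep positive
Point 4:
  φ: 24 + 36.7612/60 = 24.6126867
  hemisphere S, so the sign is −
  Longitude: 1.886′ = 0.031433°; total 165.0314333
  E ⇒ keep positive
Point 5:
  Latitude: 31′ + 52.6″ = 31.87667′; 88 + 31.87667/60 = 88.5312778
  S → negative
  Lon: 13° + 32/60 + 55/3600 = 13 + 0.533333 + 0.015278 = 13.5486111
  W ⇒ negate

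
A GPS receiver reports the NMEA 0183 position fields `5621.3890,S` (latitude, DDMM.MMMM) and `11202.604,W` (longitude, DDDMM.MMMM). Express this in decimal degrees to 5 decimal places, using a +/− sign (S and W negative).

φ: degrees = first 2 digits = 56, minutes = 21.389; 56 + 21.389/60 = 56.356483
hemisphere S, so the sign is −
λ: split at 3 digits → 112° and 2.604′; 112 + 2.604/60 = 112.043400
hemisphere W, so the sign is −

-56.35648, -112.04340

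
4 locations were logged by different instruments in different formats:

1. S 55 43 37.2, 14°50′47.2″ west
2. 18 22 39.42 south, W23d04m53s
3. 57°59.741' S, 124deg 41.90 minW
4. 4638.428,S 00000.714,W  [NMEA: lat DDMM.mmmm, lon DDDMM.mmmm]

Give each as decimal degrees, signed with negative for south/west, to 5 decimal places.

Point 1:
  φ: 55° + 43/60 + 37.2/3600 = 55 + 0.716667 + 0.010333 = 55.727000
  S ⇒ negate
  Lon: 14° + 50/60 + 47.2/3600 = 14 + 0.833333 + 0.013111 = 14.846444
  W → negative
Point 2:
  φ: 18° + 22/60 + 39.42/3600 = 18 + 0.366667 + 0.010950 = 18.377617
  hemisphere S, so the sign is −
  λ: 23° + 4/60 + 53/3600 = 23 + 0.066667 + 0.014722 = 23.081389
  hemisphere W, so the sign is −
Point 3:
  φ: 59.741′ = 0.995683°; total 57.995683
  hemisphere S, so the sign is −
  Longitude: 124 + 41.9/60 = 124.698333
  W → negative
Point 4:
  φ: degrees = first 2 digits = 46, minutes = 38.428; 46 + 38.428/60 = 46.640467
  S ⇒ negate
  λ: split at 3 digits → 000° and 0.714′; 0 + 0.714/60 = 0.011900
  W → negative

1. -55.72700, -14.84644
2. -18.37762, -23.08139
3. -57.99568, -124.69833
4. -46.64047, -0.01190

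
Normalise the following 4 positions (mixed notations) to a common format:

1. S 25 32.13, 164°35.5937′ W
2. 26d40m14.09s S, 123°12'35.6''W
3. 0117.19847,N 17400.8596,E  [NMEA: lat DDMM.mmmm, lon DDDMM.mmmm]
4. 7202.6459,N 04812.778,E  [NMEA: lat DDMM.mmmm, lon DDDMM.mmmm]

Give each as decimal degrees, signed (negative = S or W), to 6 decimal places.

1. -25.535500, -164.593228
2. -26.670581, -123.209889
3. 1.286641, 174.014327
4. 72.044098, 48.212967

Point 1:
  φ: 25 + 32.13/60 = 25.5355000
  S → negative
  λ: 164 + 35.5937/60 = 164.5932283
  W ⇒ negate
Point 2:
  Lat: 40′ + 14.09″ = 40.23483′; 26 + 40.23483/60 = 26.6705806
  S ⇒ negate
  Lon: 12′ + 35.6″ = 12.59333′; 123 + 12.59333/60 = 123.2098889
  hemisphere W, so the sign is −
Point 3:
  Lat: degrees = first 2 digits = 1, minutes = 17.19847; 1 + 17.19847/60 = 1.2866412
  N → positive
  Lon: degrees = first 3 digits = 174, minutes = 0.8596; 174 + 0.8596/60 = 174.0143267
  E ⇒ keep positive
Point 4:
  φ: split at 2 digits → 72° and 2.6459′; 72 + 2.6459/60 = 72.0440983
  N ⇒ keep positive
  Longitude: degrees = first 3 digits = 48, minutes = 12.778; 48 + 12.778/60 = 48.2129667
  E → positive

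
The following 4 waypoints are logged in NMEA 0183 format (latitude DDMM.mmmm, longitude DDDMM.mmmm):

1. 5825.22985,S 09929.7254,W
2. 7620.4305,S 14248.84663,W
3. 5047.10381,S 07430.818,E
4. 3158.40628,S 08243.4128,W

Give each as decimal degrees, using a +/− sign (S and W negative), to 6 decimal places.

1. -58.420498, -99.495423
2. -76.340508, -142.814111
3. -50.785064, 74.513633
4. -31.973438, -82.723547

Point 1:
  φ: degrees = first 2 digits = 58, minutes = 25.22985; 58 + 25.22985/60 = 58.4204975
  S ⇒ negate
  λ: degrees = first 3 digits = 99, minutes = 29.7254; 99 + 29.7254/60 = 99.4954233
  hemisphere W, so the sign is −
Point 2:
  Latitude: degrees = first 2 digits = 76, minutes = 20.4305; 76 + 20.4305/60 = 76.3405083
  S ⇒ negate
  λ: split at 3 digits → 142° and 48.84663′; 142 + 48.84663/60 = 142.8141105
  W ⇒ negate
Point 3:
  Lat: degrees = first 2 digits = 50, minutes = 47.10381; 50 + 47.10381/60 = 50.7850635
  S ⇒ negate
  Lon: degrees = first 3 digits = 74, minutes = 30.818; 74 + 30.818/60 = 74.5136333
  E → positive
Point 4:
  φ: degrees = first 2 digits = 31, minutes = 58.40628; 31 + 58.40628/60 = 31.9734380
  hemisphere S, so the sign is −
  λ: split at 3 digits → 082° and 43.4128′; 82 + 43.4128/60 = 82.7235467
  W ⇒ negate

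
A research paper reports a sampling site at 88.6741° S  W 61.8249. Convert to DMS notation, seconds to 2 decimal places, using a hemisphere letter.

88°40′26.76″ S, 61°49′29.64″ W

Lat: 0.674100 × 60 = 40.44600′ → 40′, remainder × 60 = 26.7600″
Longitude: 0.824900 × 60 = 49.49400′ → 49′, remainder × 60 = 29.6400″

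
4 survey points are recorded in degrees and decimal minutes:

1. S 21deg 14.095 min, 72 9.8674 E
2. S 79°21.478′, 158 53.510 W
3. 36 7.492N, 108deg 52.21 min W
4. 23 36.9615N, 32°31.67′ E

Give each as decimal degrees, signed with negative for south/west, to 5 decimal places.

1. -21.23492, 72.16446
2. -79.35797, -158.89183
3. 36.12487, -108.87017
4. 23.61603, 32.52783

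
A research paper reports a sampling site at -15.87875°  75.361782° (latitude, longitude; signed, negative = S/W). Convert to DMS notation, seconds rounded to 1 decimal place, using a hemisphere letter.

15°52′43.5″ S, 75°21′42.4″ E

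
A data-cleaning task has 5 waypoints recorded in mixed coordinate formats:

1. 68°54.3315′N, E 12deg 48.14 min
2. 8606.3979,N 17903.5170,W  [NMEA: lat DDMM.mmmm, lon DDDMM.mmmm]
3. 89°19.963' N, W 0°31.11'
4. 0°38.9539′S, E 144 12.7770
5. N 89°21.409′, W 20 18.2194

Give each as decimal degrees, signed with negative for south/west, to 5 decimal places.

1. 68.90553, 12.80233
2. 86.10663, -179.05862
3. 89.33272, -0.51850
4. -0.64923, 144.21295
5. 89.35682, -20.30366

Point 1:
  Lat: 54.3315′ = 0.905525°; total 68.905525
  N ⇒ keep positive
  Longitude: 12 + 48.14/60 = 12.802333
  E → positive
Point 2:
  Lat: degrees = first 2 digits = 86, minutes = 6.3979; 86 + 6.3979/60 = 86.106632
  N → positive
  Longitude: split at 3 digits → 179° and 3.517′; 179 + 3.517/60 = 179.058617
  W ⇒ negate
Point 3:
  φ: 19.963′ = 0.332717°; total 89.332717
  N ⇒ keep positive
  Longitude: 31.11′ = 0.518500°; total 0.518500
  W ⇒ negate
Point 4:
  Lat: 0 + 38.9539/60 = 0.649232
  hemisphere S, so the sign is −
  Lon: 144 + 12.777/60 = 144.212950
  E → positive
Point 5:
  Latitude: 21.409′ = 0.356817°; total 89.356817
  N ⇒ keep positive
  λ: 20 + 18.2194/60 = 20.303657
  W ⇒ negate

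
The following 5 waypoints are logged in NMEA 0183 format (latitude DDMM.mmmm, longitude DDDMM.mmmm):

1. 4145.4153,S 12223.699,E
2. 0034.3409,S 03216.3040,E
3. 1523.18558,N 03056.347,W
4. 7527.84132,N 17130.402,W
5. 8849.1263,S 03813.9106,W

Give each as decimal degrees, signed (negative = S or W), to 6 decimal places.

1. -41.756922, 122.394983
2. -0.572348, 32.271733
3. 15.386426, -30.939117
4. 75.464022, -171.506700
5. -88.818772, -38.231843

Point 1:
  Lat: split at 2 digits → 41° and 45.4153′; 41 + 45.4153/60 = 41.7569217
  S → negative
  Longitude: split at 3 digits → 122° and 23.699′; 122 + 23.699/60 = 122.3949833
  E → positive
Point 2:
  Lat: degrees = first 2 digits = 0, minutes = 34.3409; 0 + 34.3409/60 = 0.5723483
  hemisphere S, so the sign is −
  λ: degrees = first 3 digits = 32, minutes = 16.304; 32 + 16.304/60 = 32.2717333
  E ⇒ keep positive
Point 3:
  φ: degrees = first 2 digits = 15, minutes = 23.18558; 15 + 23.18558/60 = 15.3864263
  N → positive
  Longitude: degrees = first 3 digits = 30, minutes = 56.347; 30 + 56.347/60 = 30.9391167
  hemisphere W, so the sign is −
Point 4:
  Lat: degrees = first 2 digits = 75, minutes = 27.84132; 75 + 27.84132/60 = 75.4640220
  N → positive
  Longitude: split at 3 digits → 171° and 30.402′; 171 + 30.402/60 = 171.5067000
  W ⇒ negate
Point 5:
  φ: degrees = first 2 digits = 88, minutes = 49.1263; 88 + 49.1263/60 = 88.8187717
  hemisphere S, so the sign is −
  Lon: split at 3 digits → 038° and 13.9106′; 38 + 13.9106/60 = 38.2318433
  W → negative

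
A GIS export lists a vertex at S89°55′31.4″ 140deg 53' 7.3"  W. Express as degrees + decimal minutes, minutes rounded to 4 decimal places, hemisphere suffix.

89° 55.5233′ S, 140° 53.1217′ W

Latitude: 55 + 31.4/60 = 55.523333′
λ: seconds/60 = 0.12167; minutes = 53 + 0.12167 = 53.121667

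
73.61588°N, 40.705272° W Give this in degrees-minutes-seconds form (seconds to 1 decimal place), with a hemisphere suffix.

73°36′57.2″ N, 40°42′19.0″ W

Latitude: whole degrees 73; 36.95280′ → 36′ and 57.168″
Lon: 0.705272° → 42.31632′; 0.31632 × 60 = 18.979″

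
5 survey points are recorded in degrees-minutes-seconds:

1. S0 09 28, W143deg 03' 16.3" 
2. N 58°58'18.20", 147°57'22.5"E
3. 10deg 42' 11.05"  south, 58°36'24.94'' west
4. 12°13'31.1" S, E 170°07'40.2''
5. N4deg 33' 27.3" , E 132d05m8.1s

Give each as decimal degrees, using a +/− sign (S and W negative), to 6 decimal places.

Point 1:
  φ: 0° + 9/60 + 28/3600 = 0 + 0.150000 + 0.007778 = 0.1577778
  hemisphere S, so the sign is −
  Lon: 3′ + 16.3″ = 3.27167′; 143 + 3.27167/60 = 143.0545278
  W → negative
Point 2:
  φ: 58° + 58/60 + 18.2/3600 = 58 + 0.966667 + 0.005056 = 58.9717222
  N → positive
  λ: 57′ + 22.5″ = 57.37500′; 147 + 57.37500/60 = 147.9562500
  E ⇒ keep positive
Point 3:
  Lat: 10 + 42/60 + 11.05/3600 = 10.7030694
  S ⇒ negate
  Lon: 58 + 36/60 + 24.94/3600 = 58.6069278
  hemisphere W, so the sign is −
Point 4:
  Lat: 12 + 13/60 + 31.1/3600 = 12.2253056
  S ⇒ negate
  λ: 170 + 7/60 + 40.2/3600 = 170.1278333
  E → positive
Point 5:
  Lat: 4 + 33/60 + 27.3/3600 = 4.5575833
  N ⇒ keep positive
  Lon: 5′ + 8.1″ = 5.13500′; 132 + 5.13500/60 = 132.0855833
  E ⇒ keep positive

1. -0.157778, -143.054528
2. 58.971722, 147.956250
3. -10.703069, -58.606928
4. -12.225306, 170.127833
5. 4.557583, 132.085583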